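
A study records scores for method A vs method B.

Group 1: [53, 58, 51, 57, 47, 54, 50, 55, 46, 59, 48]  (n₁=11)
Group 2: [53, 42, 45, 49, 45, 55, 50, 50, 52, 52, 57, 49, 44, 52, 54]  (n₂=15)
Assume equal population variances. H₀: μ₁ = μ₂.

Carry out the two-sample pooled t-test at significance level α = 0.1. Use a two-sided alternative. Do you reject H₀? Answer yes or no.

x̄₁=52.545, s₁=4.503, n₁=11
x̄₂=49.933, s₂=4.334, n₂=15
s_p² = [10·4.503² + 14·4.334²]/24 = 19.4025
SE = √(s_p²·(1/11+1/15)) = 1.7485
t = (52.545−49.933)/1.7485 = 1.4939
df = 24
p-value (two-sided) = 0.14824
At α=0.1: p ≥ α → fail to reject H₀

reject H₀: no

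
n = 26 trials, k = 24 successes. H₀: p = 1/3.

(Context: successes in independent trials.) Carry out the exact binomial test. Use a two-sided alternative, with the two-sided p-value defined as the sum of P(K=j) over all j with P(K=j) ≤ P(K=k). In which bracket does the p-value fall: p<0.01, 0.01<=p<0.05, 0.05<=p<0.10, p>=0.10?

Exact binomial: n=26, k=24, p₀=1/3=0.3333
P(X=j) = C(n,j)·p₀^j·(1−p₀)^(n−j); p = Σ P(X=j) over j with P(X=j) ≤ P(X=24)
p-value (two-sided) = 0.00000
→ bracket: p<0.01

p-value bracket: p<0.01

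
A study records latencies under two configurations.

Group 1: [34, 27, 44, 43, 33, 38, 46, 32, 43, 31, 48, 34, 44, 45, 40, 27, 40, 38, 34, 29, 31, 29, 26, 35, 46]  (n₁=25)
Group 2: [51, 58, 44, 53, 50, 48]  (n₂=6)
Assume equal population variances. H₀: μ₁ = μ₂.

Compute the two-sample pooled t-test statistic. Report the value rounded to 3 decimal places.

test statistic = -4.707

x̄₁=36.680, s₁=6.854, n₁=25
x̄₂=50.667, s₂=4.719, n₂=6
s_p² = [24·6.854² + 5·4.719²]/29 = 42.7163
SE = √(s_p²·(1/25+1/6)) = 2.9712
t = (36.680−50.667)/2.9712 = -4.7074
df = 29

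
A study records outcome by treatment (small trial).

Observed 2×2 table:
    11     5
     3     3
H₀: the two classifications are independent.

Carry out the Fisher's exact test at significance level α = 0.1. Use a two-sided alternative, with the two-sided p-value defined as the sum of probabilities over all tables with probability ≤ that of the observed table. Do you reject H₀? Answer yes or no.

Margins: r₁=16, r₂=6, c₁=14, c₂=8, n=22
p_obs = C(16,11)·C(6,3)/C(22,14); sum pmf over tables with pmf ≤ p_obs
p-value (two-sided) = 0.62436
At α=0.1: p ≥ α → fail to reject H₀

reject H₀: no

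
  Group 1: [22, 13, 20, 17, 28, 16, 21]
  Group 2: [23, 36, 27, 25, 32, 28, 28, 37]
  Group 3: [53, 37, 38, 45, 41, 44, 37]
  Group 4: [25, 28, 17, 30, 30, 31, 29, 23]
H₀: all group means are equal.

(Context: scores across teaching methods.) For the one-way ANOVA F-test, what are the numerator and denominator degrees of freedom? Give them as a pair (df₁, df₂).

k = 4 groups, N = 30 total
df = (k−1, N−k) = (4−1, 30−4) = (3, 26)

degrees of freedom = [3, 26]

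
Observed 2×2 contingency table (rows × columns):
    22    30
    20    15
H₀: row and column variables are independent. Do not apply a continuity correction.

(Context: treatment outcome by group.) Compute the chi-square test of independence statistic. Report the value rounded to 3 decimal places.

test statistic = 1.844

Row totals [52, 35], col totals [42, 45], n=87
χ² = (22−25.10)²/25.10 + (30−26.90)²/26.90 + (20−16.90)²/16.90 + (15−18.10)²/18.10 = 1.8438
df = 1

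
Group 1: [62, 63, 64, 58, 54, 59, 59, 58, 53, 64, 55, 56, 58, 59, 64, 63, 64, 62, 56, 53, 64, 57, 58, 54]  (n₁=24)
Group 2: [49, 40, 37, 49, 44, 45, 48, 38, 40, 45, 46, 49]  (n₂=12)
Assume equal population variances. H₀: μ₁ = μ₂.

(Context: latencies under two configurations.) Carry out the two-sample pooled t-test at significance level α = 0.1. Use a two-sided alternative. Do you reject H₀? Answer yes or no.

x̄₁=59.042, s₁=3.839, n₁=24
x̄₂=44.167, s₂=4.407, n₂=12
s_p² = [23·3.839² + 11·4.407²]/34 = 16.2537
SE = √(s_p²·(1/24+1/12)) = 1.4254
t = (59.042−44.167)/1.4254 = 10.4358
df = 34
p-value (two-sided) = 0.00000
At α=0.1: p < α → reject H₀

reject H₀: yes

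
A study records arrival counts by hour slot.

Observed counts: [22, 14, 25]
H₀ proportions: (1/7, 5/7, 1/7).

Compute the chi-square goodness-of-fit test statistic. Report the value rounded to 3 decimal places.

test statistic = 70.761

n = 61; E_i = n·p_i = [8.71, 43.57, 8.71]
χ² = (22−8.71)²/8.71 + (14−43.57)²/43.57 + (25−8.71)²/8.71 = 70.7607
df = 2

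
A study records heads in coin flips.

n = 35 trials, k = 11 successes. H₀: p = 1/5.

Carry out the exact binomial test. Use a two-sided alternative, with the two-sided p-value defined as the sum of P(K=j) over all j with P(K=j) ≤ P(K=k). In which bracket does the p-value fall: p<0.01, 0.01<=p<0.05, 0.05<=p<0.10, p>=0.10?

p-value bracket: 0.05<=p<0.10

Exact binomial: n=35, k=11, p₀=1/5=0.2000
P(X=j) = C(n,j)·p₀^j·(1−p₀)^(n−j); p = Σ P(X=j) over j with P(X=j) ≤ P(X=11)
p-value (two-sided) = 0.09375
→ bracket: 0.05<=p<0.10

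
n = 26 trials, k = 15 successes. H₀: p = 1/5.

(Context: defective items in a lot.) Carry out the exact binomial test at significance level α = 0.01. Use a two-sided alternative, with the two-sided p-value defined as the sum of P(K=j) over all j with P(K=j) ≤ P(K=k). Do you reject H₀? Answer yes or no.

reject H₀: yes

Exact binomial: n=26, k=15, p₀=1/5=0.2000
P(X=j) = C(n,j)·p₀^j·(1−p₀)^(n−j); p = Σ P(X=j) over j with P(X=j) ≤ P(X=15)
p-value (two-sided) = 0.00003
At α=0.01: p < α → reject H₀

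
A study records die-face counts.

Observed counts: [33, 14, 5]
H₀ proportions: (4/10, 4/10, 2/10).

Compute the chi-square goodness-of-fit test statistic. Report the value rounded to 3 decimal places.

test statistic = 12.183

n = 52; E_i = n·p_i = [20.80, 20.80, 10.40]
χ² = (33−20.80)²/20.80 + (14−20.80)²/20.80 + (5−10.40)²/10.40 = 12.1827
df = 2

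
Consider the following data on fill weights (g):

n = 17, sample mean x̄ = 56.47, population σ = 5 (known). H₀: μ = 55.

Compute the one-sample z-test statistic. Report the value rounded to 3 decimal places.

SE = σ/√n = 5/√17 = 1.2127
z = (x̄−μ₀)/SE = (56.47−55)/1.2127 = 1.2122

test statistic = 1.212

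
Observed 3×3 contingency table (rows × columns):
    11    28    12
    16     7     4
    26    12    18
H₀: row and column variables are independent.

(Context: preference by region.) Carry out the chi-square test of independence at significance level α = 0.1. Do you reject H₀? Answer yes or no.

Row totals [51, 27, 56], col totals [53, 47, 34], n=134
χ² = (11−20.17)²/20.17 + (28−17.89)²/17.89 + (12−12.94)²/12.94 + (16−10.68)²/10.68 + (7−9.47)²/9.47 + (4−6.85)²/6.85 + (26−22.15)²/22.15 + (12−19.64)²/19.64 + (18−14.21)²/14.21 = 19.0904
df = 4
p-value (upper-tail) = 0.00075
At α=0.1: p < α → reject H₀

reject H₀: yes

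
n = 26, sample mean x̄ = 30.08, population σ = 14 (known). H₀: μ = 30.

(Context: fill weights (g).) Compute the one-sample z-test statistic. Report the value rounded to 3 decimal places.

SE = σ/√n = 14/√26 = 2.7456
z = (x̄−μ₀)/SE = (30.08−30)/2.7456 = 0.0291

test statistic = 0.029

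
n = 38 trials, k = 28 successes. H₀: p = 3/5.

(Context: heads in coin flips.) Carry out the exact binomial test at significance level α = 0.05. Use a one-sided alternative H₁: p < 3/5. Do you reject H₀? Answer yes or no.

Exact binomial: n=38, k=28, p₀=3/5=0.6000
P(X≤28) from Σ C(n,i)·p₀^i·(1−p₀)^(n−i)
p-value (one-sided, H₁ less) = 0.97322
At α=0.05: p ≥ α → fail to reject H₀

reject H₀: no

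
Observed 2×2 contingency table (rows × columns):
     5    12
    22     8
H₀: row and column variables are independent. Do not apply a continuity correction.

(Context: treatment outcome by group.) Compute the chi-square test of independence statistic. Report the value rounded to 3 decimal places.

test statistic = 8.563

Row totals [17, 30], col totals [27, 20], n=47
χ² = (5−9.77)²/9.77 + (12−7.23)²/7.23 + (22−17.23)²/17.23 + (8−12.77)²/12.77 = 8.5631
df = 1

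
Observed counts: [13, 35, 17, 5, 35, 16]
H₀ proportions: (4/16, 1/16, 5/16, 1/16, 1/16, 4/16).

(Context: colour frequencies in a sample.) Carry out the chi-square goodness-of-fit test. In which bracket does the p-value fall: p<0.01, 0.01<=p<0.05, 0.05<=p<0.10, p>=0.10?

n = 121; E_i = n·p_i = [30.25, 7.56, 37.81, 7.56, 7.56, 30.25]
χ² = (13−30.25)²/30.25 + (35−7.56)²/7.56 + (17−37.81)²/37.81 + (5−7.56)²/7.56 + (35−7.56)²/7.56 + (16−30.25)²/30.25 = 227.9653
df = 5
p-value (upper-tail) = 0.00000
→ bracket: p<0.01

p-value bracket: p<0.01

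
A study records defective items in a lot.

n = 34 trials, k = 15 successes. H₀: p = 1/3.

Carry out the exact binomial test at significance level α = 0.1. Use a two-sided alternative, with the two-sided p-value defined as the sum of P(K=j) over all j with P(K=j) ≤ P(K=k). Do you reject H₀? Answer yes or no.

reject H₀: no

Exact binomial: n=34, k=15, p₀=1/3=0.3333
P(X=j) = C(n,j)·p₀^j·(1−p₀)^(n−j); p = Σ P(X=j) over j with P(X=j) ≤ P(X=15)
p-value (two-sided) = 0.20346
At α=0.1: p ≥ α → fail to reject H₀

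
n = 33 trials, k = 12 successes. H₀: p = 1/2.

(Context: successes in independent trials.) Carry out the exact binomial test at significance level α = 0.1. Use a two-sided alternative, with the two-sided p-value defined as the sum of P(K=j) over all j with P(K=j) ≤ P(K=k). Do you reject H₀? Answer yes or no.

Exact binomial: n=33, k=12, p₀=1/2=0.5000
P(X=j) = C(n,j)·p₀^j·(1−p₀)^(n−j); p = Σ P(X=j) over j with P(X=j) ≤ P(X=12)
p-value (two-sided) = 0.16276
At α=0.1: p ≥ α → fail to reject H₀

reject H₀: no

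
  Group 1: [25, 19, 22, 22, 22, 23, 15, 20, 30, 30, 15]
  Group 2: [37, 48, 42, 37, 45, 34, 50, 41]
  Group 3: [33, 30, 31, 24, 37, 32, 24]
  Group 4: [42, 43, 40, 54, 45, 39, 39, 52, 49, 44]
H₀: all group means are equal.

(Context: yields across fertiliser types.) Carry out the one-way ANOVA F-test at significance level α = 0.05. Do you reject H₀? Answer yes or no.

reject H₀: yes

Group means [22.09, 41.75, 30.14, 44.70], grand mean 34.306
SSB = Σnᵢ(x̄ᵢ−x̄)² = 3286.273; SSW = ΣΣ(x−x̄ᵢ)² = 863.366
MSB = 3286.273/3 = 1095.4242; MSW = 863.366/32 = 26.9802
F = MSB/MSW = 40.6010
df = (3, 32)
p-value (upper-tail) = 0.00000
At α=0.05: p < α → reject H₀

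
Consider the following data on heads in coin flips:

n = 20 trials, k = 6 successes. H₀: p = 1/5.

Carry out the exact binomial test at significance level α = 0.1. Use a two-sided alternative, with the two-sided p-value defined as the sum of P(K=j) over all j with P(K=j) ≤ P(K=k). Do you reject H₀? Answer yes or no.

reject H₀: no

Exact binomial: n=20, k=6, p₀=1/5=0.2000
P(X=j) = C(n,j)·p₀^j·(1−p₀)^(n−j); p = Σ P(X=j) over j with P(X=j) ≤ P(X=6)
p-value (two-sided) = 0.26497
At α=0.1: p ≥ α → fail to reject H₀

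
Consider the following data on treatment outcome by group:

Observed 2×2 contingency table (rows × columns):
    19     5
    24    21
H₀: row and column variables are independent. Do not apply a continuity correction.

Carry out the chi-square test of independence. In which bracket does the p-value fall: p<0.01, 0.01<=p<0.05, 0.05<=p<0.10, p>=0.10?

Row totals [24, 45], col totals [43, 26], n=69
χ² = (19−14.96)²/14.96 + (5−9.04)²/9.04 + (24−28.04)²/28.04 + (21−16.96)²/16.96 = 4.4483
df = 1
p-value (upper-tail) = 0.03494
→ bracket: 0.01<=p<0.05

p-value bracket: 0.01<=p<0.05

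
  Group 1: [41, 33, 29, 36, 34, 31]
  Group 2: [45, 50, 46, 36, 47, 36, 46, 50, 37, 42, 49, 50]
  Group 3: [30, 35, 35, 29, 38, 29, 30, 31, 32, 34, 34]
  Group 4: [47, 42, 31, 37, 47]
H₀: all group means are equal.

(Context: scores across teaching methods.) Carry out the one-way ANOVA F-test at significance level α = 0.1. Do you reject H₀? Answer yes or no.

reject H₀: yes

Group means [34.00, 44.50, 32.45, 40.80], grand mean 38.206
SSB = Σnᵢ(x̄ᵢ−x̄)² = 979.032; SSW = ΣΣ(x−x̄ᵢ)² = 692.527
MSB = 979.032/3 = 326.3439; MSW = 692.527/30 = 23.0842
F = MSB/MSW = 14.1371
df = (3, 30)
p-value (upper-tail) = 0.00001
At α=0.1: p < α → reject H₀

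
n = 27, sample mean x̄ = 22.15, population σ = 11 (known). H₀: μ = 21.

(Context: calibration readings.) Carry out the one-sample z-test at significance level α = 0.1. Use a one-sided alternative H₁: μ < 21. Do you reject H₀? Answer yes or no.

reject H₀: no

SE = σ/√n = 11/√27 = 2.1170
z = (x̄−μ₀)/SE = (22.15−21)/2.1170 = 0.5432
p-value (one-sided, H₁ less) = 0.70652
At α=0.1: p ≥ α → fail to reject H₀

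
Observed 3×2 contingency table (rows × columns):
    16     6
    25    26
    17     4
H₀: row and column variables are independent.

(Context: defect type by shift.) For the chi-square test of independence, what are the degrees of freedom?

df = (r−1)(c−1) = (3−1)·(2−1) = 2

degrees of freedom = 2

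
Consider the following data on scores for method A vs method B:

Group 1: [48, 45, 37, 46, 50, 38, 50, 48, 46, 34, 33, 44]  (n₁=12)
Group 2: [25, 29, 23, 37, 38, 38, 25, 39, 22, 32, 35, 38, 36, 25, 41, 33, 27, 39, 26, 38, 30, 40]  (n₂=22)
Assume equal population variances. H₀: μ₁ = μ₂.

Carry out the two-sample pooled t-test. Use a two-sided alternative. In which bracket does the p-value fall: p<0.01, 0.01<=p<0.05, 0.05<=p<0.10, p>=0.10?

x̄₁=43.250, s₁=6.122, n₁=12
x̄₂=32.545, s₂=6.300, n₂=22
s_p² = [11·6.122² + 21·6.300²]/32 = 38.9283
SE = √(s_p²·(1/12+1/22)) = 2.2391
t = (43.250−32.545)/2.2391 = 4.7808
df = 32
p-value (two-sided) = 0.00004
→ bracket: p<0.01

p-value bracket: p<0.01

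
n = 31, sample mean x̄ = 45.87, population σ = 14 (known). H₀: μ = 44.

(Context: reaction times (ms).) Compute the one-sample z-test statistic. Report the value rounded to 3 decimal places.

test statistic = 0.744

SE = σ/√n = 14/√31 = 2.5145
z = (x̄−μ₀)/SE = (45.87−44)/2.5145 = 0.7437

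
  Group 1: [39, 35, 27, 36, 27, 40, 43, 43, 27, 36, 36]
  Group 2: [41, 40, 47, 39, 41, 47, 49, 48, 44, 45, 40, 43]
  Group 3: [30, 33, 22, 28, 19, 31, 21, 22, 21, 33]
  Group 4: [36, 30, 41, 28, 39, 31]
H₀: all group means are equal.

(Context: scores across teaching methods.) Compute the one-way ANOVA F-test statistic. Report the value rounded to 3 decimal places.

test statistic = 21.956

Group means [35.36, 43.67, 26.00, 34.17], grand mean 35.333
SSB = Σnᵢ(x̄ᵢ−x̄)² = 1712.621; SSW = ΣΣ(x−x̄ᵢ)² = 910.045
MSB = 1712.621/3 = 570.8737; MSW = 910.045/35 = 26.0013
F = MSB/MSW = 21.9556
df = (3, 35)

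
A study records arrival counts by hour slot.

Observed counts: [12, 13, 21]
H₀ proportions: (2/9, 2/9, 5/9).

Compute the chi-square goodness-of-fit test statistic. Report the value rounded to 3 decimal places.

n = 46; E_i = n·p_i = [10.22, 10.22, 25.56]
χ² = (12−10.22)²/10.22 + (13−10.22)²/10.22 + (21−25.56)²/25.56 = 1.8761
df = 2

test statistic = 1.876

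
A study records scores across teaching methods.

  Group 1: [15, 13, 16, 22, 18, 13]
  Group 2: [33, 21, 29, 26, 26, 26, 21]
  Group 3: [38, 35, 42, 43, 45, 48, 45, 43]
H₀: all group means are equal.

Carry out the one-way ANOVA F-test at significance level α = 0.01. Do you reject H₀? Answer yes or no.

reject H₀: yes

Group means [16.17, 26.00, 42.38], grand mean 29.429
SSB = Σnᵢ(x̄ᵢ−x̄)² = 2478.435; SSW = ΣΣ(x−x̄ᵢ)² = 286.708
MSB = 2478.435/2 = 1239.2173; MSW = 286.708/18 = 15.9282
F = MSB/MSW = 77.8000
df = (2, 18)
p-value (upper-tail) = 0.00000
At α=0.01: p < α → reject H₀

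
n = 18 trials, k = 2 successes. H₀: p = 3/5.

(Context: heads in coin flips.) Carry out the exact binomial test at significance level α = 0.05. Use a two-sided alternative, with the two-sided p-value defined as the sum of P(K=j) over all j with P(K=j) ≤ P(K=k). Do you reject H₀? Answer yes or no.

reject H₀: yes

Exact binomial: n=18, k=2, p₀=3/5=0.6000
P(X=j) = C(n,j)·p₀^j·(1−p₀)^(n−j); p = Σ P(X=j) over j with P(X=j) ≤ P(X=2)
p-value (two-sided) = 0.00003
At α=0.05: p < α → reject H₀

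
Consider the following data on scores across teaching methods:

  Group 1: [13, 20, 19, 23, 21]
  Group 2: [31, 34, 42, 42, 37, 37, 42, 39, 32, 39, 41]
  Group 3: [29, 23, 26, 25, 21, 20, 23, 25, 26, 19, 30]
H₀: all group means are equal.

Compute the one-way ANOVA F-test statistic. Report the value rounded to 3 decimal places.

Group means [19.20, 37.82, 24.27], grand mean 28.852
SSB = Σnᵢ(x̄ᵢ−x̄)² = 1580.789; SSW = ΣΣ(x−x̄ᵢ)² = 340.618
MSB = 1580.789/2 = 790.3946; MSW = 340.618/24 = 14.1924
F = MSB/MSW = 55.6913
df = (2, 24)

test statistic = 55.691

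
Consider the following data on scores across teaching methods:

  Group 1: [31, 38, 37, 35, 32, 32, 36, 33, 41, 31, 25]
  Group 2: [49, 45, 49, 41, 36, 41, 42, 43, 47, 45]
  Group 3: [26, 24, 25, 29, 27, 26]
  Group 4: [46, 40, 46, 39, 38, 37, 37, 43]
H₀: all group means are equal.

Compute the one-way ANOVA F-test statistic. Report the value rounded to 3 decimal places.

Group means [33.73, 43.80, 26.17, 40.75], grand mean 36.914
SSB = Σnᵢ(x̄ᵢ−x̄)² = 1396.628; SSW = ΣΣ(x−x̄ᵢ)² = 448.115
MSB = 1396.628/3 = 465.5426; MSW = 448.115/31 = 14.4553
F = MSB/MSW = 32.2056
df = (3, 31)

test statistic = 32.206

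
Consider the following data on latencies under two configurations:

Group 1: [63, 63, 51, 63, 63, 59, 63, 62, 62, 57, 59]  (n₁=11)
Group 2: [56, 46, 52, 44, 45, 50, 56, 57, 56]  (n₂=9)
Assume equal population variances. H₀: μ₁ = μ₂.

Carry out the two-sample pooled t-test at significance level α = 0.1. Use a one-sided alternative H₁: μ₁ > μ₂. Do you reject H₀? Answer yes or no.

x̄₁=60.455, s₁=3.778, n₁=11
x̄₂=51.333, s₂=5.268, n₂=9
s_p² = [10·3.778² + 8·5.268²]/18 = 20.2626
SE = √(s_p²·(1/11+1/9)) = 2.0232
t = (60.455−51.333)/2.0232 = 4.5082
df = 18
p-value (one-sided, H₁ greater) = 0.00014
At α=0.1: p < α → reject H₀

reject H₀: yes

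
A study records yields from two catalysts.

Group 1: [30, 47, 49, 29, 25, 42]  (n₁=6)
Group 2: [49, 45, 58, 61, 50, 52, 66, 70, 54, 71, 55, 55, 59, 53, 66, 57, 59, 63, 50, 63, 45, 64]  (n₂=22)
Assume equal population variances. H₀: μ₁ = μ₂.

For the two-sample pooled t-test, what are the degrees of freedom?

df = n₁ + n₂ − 2 = 6 + 22 − 2 = 26

degrees of freedom = 26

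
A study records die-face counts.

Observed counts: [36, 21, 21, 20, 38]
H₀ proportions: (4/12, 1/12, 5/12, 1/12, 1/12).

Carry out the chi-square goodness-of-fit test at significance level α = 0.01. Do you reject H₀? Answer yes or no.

n = 136; E_i = n·p_i = [45.33, 11.33, 56.67, 11.33, 11.33]
χ² = (36−45.33)²/45.33 + (21−11.33)²/11.33 + (21−56.67)²/56.67 + (20−11.33)²/11.33 + (38−11.33)²/11.33 = 101.9882
df = 4
p-value (upper-tail) = 0.00000
At α=0.01: p < α → reject H₀

reject H₀: yes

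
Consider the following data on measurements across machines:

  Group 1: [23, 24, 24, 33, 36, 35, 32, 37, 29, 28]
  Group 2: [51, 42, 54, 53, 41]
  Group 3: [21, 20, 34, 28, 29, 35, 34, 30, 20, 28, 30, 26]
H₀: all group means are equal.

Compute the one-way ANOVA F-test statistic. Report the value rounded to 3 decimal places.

test statistic = 25.896

Group means [30.10, 48.20, 27.92], grand mean 32.481
SSB = Σnᵢ(x̄ᵢ−x̄)² = 1542.124; SSW = ΣΣ(x−x̄ᵢ)² = 714.617
MSB = 1542.124/2 = 771.0620; MSW = 714.617/24 = 29.7757
F = MSB/MSW = 25.8957
df = (2, 24)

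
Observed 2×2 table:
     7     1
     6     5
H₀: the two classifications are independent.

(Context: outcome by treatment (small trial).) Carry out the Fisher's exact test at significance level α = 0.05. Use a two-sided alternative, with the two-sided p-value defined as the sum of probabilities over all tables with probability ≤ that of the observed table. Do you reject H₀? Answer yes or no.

Margins: r₁=8, r₂=11, c₁=13, c₂=6, n=19
p_obs = C(8,7)·C(11,6)/C(19,13); sum pmf over tables with pmf ≤ p_obs
p-value (two-sided) = 0.17699
At α=0.05: p ≥ α → fail to reject H₀

reject H₀: no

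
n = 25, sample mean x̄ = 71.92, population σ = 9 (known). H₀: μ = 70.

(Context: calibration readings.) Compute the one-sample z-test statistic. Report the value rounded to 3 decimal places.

test statistic = 1.067

SE = σ/√n = 9/√25 = 1.8000
z = (x̄−μ₀)/SE = (71.92−70)/1.8000 = 1.0667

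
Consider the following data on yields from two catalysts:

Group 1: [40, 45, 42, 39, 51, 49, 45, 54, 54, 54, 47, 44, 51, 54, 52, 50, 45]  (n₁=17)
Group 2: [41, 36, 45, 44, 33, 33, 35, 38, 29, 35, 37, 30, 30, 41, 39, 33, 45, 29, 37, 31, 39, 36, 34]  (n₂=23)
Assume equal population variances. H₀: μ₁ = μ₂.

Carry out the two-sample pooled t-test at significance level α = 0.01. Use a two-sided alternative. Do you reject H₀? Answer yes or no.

x̄₁=48.000, s₁=5.050, n₁=17
x̄₂=36.087, s₂=4.898, n₂=23
s_p² = [16·5.050² + 22·4.898²]/38 = 24.6270
SE = √(s_p²·(1/17+1/23)) = 1.5873
t = (48.000−36.087)/1.5873 = 7.5054
df = 38
p-value (two-sided) = 0.00000
At α=0.01: p < α → reject H₀

reject H₀: yes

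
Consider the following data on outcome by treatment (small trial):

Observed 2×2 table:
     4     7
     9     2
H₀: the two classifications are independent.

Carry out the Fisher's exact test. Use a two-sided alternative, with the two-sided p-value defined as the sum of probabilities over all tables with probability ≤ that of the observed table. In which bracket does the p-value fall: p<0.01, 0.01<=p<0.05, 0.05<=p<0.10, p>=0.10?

Margins: r₁=11, r₂=11, c₁=13, c₂=9, n=22
p_obs = C(11,4)·C(11,9)/C(22,13); sum pmf over tables with pmf ≤ p_obs
p-value (two-sided) = 0.08050
→ bracket: 0.05<=p<0.10

p-value bracket: 0.05<=p<0.10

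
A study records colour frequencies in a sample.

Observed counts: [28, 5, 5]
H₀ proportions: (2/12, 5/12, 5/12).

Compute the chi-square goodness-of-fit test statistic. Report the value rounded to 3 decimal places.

n = 38; E_i = n·p_i = [6.33, 15.83, 15.83]
χ² = (28−6.33)²/6.33 + (5−15.83)²/15.83 + (5−15.83)²/15.83 = 88.9474
df = 2

test statistic = 88.947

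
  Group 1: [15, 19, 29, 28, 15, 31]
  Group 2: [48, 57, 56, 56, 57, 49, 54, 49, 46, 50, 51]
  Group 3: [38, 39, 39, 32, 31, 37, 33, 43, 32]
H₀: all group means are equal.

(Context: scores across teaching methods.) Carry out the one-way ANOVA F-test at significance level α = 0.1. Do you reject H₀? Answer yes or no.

Group means [22.83, 52.09, 36.00], grand mean 39.769
SSB = Σnᵢ(x̄ᵢ−x̄)² = 3518.873; SSW = ΣΣ(x−x̄ᵢ)² = 567.742
MSB = 3518.873/2 = 1759.4365; MSW = 567.742/23 = 24.6845
F = MSB/MSW = 71.2771
df = (2, 23)
p-value (upper-tail) = 0.00000
At α=0.1: p < α → reject H₀

reject H₀: yes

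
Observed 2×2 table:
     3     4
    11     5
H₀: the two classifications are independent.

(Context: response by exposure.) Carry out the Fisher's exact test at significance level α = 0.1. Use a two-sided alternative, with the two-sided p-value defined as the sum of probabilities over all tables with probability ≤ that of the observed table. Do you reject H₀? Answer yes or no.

Margins: r₁=7, r₂=16, c₁=14, c₂=9, n=23
p_obs = C(7,3)·C(16,11)/C(23,14); sum pmf over tables with pmf ≤ p_obs
p-value (two-sided) = 0.36304
At α=0.1: p ≥ α → fail to reject H₀

reject H₀: no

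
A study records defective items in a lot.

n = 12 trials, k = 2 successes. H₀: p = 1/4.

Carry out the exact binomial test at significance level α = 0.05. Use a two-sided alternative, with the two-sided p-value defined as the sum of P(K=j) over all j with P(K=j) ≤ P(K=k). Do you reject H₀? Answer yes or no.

reject H₀: no

Exact binomial: n=12, k=2, p₀=1/4=0.2500
P(X=j) = C(n,j)·p₀^j·(1−p₀)^(n−j); p = Σ P(X=j) over j with P(X=j) ≤ P(X=2)
p-value (two-sided) = 0.74190
At α=0.05: p ≥ α → fail to reject H₀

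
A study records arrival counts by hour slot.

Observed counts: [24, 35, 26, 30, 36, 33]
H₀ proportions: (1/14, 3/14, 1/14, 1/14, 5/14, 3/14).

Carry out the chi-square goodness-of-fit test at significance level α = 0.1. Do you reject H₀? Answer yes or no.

n = 184; E_i = n·p_i = [13.14, 39.43, 13.14, 13.14, 65.71, 39.43]
χ² = (24−13.14)²/13.14 + (35−39.43)²/39.43 + (26−13.14)²/13.14 + (30−13.14)²/13.14 + (36−65.71)²/65.71 + (33−39.43)²/39.43 = 58.1493
df = 5
p-value (upper-tail) = 0.00000
At α=0.1: p < α → reject H₀

reject H₀: yes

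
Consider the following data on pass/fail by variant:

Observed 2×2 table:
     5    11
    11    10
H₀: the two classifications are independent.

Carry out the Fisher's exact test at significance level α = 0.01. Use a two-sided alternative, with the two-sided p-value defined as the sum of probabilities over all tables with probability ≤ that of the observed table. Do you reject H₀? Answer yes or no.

Margins: r₁=16, r₂=21, c₁=16, c₂=21, n=37
p_obs = C(16,5)·C(21,11)/C(37,16); sum pmf over tables with pmf ≤ p_obs
p-value (two-sided) = 0.31608
At α=0.01: p ≥ α → fail to reject H₀

reject H₀: no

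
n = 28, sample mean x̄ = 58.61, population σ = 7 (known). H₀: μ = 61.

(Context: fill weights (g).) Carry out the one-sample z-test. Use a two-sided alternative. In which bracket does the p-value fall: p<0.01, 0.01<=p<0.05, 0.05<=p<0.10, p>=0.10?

p-value bracket: 0.05<=p<0.10

SE = σ/√n = 7/√28 = 1.3229
z = (x̄−μ₀)/SE = (58.61−61)/1.3229 = -1.8067
p-value (two-sided) = 0.07081
→ bracket: 0.05<=p<0.10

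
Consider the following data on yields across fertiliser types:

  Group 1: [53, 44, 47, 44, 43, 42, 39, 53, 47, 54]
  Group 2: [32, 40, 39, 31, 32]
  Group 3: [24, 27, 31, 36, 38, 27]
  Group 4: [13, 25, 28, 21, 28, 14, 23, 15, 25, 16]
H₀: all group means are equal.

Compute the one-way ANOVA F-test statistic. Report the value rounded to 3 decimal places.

test statistic = 39.197

Group means [46.60, 34.80, 30.50, 20.80], grand mean 33.258
SSB = Σnᵢ(x̄ᵢ−x̄)² = 3389.635; SSW = ΣΣ(x−x̄ᵢ)² = 778.300
MSB = 3389.635/3 = 1129.8785; MSW = 778.300/27 = 28.8259
F = MSB/MSW = 39.1966
df = (3, 27)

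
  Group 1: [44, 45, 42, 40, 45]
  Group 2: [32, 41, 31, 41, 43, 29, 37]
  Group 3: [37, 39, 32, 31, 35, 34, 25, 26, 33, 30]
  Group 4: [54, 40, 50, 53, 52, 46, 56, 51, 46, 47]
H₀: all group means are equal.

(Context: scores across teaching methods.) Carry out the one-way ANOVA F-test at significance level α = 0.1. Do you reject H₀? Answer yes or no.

Group means [43.20, 36.29, 32.20, 49.50], grand mean 40.219
SSB = Σnᵢ(x̄ᵢ−x̄)² = 1657.140; SSW = ΣΣ(x−x̄ᵢ)² = 590.329
MSB = 1657.140/3 = 552.3801; MSW = 590.329/28 = 21.0832
F = MSB/MSW = 26.2001
df = (3, 28)
p-value (upper-tail) = 0.00000
At α=0.1: p < α → reject H₀

reject H₀: yes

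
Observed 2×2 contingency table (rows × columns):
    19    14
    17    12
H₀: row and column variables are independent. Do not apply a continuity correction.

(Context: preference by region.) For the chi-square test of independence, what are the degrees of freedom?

degrees of freedom = 1

df = (r−1)(c−1) = (2−1)·(2−1) = 1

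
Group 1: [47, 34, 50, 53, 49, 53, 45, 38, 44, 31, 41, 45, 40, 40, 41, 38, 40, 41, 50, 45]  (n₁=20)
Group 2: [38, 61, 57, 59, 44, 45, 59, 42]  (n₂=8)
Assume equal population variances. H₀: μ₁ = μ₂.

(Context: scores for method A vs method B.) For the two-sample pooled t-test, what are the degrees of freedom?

degrees of freedom = 26

df = n₁ + n₂ − 2 = 20 + 8 − 2 = 26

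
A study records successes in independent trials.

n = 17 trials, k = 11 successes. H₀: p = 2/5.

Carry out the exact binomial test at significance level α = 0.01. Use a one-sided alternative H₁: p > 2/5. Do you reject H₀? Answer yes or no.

Exact binomial: n=17, k=11, p₀=2/5=0.4000
P(X≥11) from Σ C(n,i)·p₀^i·(1−p₀)^(n−i)
p-value (one-sided, H₁ greater) = 0.03481
At α=0.01: p ≥ α → fail to reject H₀

reject H₀: no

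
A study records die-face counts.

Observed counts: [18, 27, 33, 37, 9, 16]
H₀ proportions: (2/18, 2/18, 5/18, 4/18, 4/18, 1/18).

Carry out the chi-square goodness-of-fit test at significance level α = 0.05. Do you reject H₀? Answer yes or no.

n = 140; E_i = n·p_i = [15.56, 15.56, 38.89, 31.11, 31.11, 7.78]
χ² = (18−15.56)²/15.56 + (27−15.56)²/15.56 + (33−38.89)²/38.89 + (37−31.11)²/31.11 + (9−31.11)²/31.11 + (16−7.78)²/7.78 = 35.2171
df = 5
p-value (upper-tail) = 0.00000
At α=0.05: p < α → reject H₀

reject H₀: yes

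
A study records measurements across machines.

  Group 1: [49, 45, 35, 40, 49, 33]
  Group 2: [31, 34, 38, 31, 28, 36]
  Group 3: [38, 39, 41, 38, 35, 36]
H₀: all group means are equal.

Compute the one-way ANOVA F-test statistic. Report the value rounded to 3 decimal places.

test statistic = 5.309

Group means [41.83, 33.00, 37.83], grand mean 37.556
SSB = Σnᵢ(x̄ᵢ−x̄)² = 234.778; SSW = ΣΣ(x−x̄ᵢ)² = 331.667
MSB = 234.778/2 = 117.3889; MSW = 331.667/15 = 22.1111
F = MSB/MSW = 5.3090
df = (2, 15)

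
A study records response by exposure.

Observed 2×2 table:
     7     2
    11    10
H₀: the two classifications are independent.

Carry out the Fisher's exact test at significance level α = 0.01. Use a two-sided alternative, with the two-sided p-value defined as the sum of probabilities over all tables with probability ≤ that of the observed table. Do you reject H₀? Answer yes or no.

reject H₀: no

Margins: r₁=9, r₂=21, c₁=18, c₂=12, n=30
p_obs = C(9,7)·C(21,11)/C(30,18); sum pmf over tables with pmf ≤ p_obs
p-value (two-sided) = 0.24871
At α=0.01: p ≥ α → fail to reject H₀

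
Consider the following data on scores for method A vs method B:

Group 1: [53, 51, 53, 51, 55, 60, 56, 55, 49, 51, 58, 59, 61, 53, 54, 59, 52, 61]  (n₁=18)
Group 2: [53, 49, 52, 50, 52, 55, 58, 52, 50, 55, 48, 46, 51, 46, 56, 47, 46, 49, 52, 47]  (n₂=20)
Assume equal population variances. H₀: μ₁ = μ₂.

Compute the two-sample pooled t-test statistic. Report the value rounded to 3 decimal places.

x̄₁=55.056, s₁=3.796, n₁=18
x̄₂=50.700, s₂=3.541, n₂=20
s_p² = [17·3.796² + 19·3.541²]/36 = 13.4207
SE = √(s_p²·(1/18+1/20)) = 1.1902
t = (55.056−50.700)/1.1902 = 3.6594
df = 36

test statistic = 3.659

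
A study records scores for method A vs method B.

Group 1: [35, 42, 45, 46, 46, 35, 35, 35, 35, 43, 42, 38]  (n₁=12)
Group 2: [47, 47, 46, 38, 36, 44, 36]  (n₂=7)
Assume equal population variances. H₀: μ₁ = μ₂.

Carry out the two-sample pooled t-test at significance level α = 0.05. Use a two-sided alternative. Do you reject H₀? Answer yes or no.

x̄₁=39.750, s₁=4.693, n₁=12
x̄₂=42.000, s₂=5.132, n₂=7
s_p² = [11·4.693² + 6·5.132²]/17 = 23.5441
SE = √(s_p²·(1/12+1/7)) = 2.3077
t = (39.750−42.000)/2.3077 = -0.9750
df = 17
p-value (two-sided) = 0.34323
At α=0.05: p ≥ α → fail to reject H₀

reject H₀: no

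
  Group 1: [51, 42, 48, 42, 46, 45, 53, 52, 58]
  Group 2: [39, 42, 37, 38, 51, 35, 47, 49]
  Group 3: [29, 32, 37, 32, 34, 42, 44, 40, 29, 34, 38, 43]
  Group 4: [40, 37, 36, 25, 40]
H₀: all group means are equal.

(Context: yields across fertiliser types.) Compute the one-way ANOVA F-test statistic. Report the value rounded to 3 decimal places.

Group means [48.56, 42.25, 36.17, 35.60], grand mean 40.794
SSB = Σnᵢ(x̄ᵢ−x̄)² = 950.970; SSW = ΣΣ(x−x̄ᵢ)² = 946.589
MSB = 950.970/3 = 316.9900; MSW = 946.589/30 = 31.5530
F = MSB/MSW = 10.0463
df = (3, 30)

test statistic = 10.046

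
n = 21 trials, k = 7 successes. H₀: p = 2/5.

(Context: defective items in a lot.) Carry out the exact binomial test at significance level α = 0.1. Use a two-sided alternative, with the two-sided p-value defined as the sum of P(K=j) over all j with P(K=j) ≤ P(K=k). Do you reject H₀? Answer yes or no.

Exact binomial: n=21, k=7, p₀=2/5=0.4000
P(X=j) = C(n,j)·p₀^j·(1−p₀)^(n−j); p = Σ P(X=j) over j with P(X=j) ≤ P(X=7)
p-value (two-sided) = 0.65810
At α=0.1: p ≥ α → fail to reject H₀

reject H₀: no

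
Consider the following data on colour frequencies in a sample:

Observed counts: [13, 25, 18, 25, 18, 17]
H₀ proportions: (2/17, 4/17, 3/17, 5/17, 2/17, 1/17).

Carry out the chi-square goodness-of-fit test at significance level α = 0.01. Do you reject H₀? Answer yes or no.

reject H₀: yes

n = 116; E_i = n·p_i = [13.65, 27.29, 20.47, 34.12, 13.65, 6.82]
χ² = (13−13.65)²/13.65 + (25−27.29)²/27.29 + (18−20.47)²/20.47 + (25−34.12)²/34.12 + (18−13.65)²/13.65 + (17−6.82)²/6.82 = 19.5237
df = 5
p-value (upper-tail) = 0.00153
At α=0.01: p < α → reject H₀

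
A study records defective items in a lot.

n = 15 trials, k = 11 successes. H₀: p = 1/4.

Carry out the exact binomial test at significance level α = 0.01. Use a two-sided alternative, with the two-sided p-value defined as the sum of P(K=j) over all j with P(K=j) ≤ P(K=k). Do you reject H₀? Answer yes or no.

reject H₀: yes

Exact binomial: n=15, k=11, p₀=1/4=0.2500
P(X=j) = C(n,j)·p₀^j·(1−p₀)^(n−j); p = Σ P(X=j) over j with P(X=j) ≤ P(X=11)
p-value (two-sided) = 0.00012
At α=0.01: p < α → reject H₀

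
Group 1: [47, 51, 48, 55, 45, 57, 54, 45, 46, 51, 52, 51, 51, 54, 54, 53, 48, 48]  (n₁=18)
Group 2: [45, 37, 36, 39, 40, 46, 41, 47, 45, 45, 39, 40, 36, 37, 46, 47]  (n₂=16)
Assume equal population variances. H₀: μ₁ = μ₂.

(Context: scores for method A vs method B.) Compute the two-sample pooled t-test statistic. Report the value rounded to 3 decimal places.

test statistic = 6.738

x̄₁=50.556, s₁=3.601, n₁=18
x̄₂=41.625, s₂=4.129, n₂=16
s_p² = [17·3.601² + 15·4.129²]/32 = 14.8811
SE = √(s_p²·(1/18+1/16)) = 1.3254
t = (50.556−41.625)/1.3254 = 6.7378
df = 32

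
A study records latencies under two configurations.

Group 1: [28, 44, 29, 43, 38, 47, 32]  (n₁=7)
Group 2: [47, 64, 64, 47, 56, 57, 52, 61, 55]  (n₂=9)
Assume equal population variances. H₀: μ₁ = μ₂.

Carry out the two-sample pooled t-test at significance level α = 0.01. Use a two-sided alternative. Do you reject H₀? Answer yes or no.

x̄₁=37.286, s₁=7.697, n₁=7
x̄₂=55.889, s₂=6.451, n₂=9
s_p² = [6·7.697² + 8·6.451²]/14 = 49.1655
SE = √(s_p²·(1/7+1/9)) = 3.5336
t = (37.286−55.889)/3.5336 = -5.2646
df = 14
p-value (two-sided) = 0.00012
At α=0.01: p < α → reject H₀

reject H₀: yes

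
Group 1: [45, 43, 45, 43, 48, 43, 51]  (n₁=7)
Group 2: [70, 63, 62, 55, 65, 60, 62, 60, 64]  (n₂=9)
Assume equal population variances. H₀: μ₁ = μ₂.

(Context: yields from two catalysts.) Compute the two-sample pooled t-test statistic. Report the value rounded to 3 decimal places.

x̄₁=45.429, s₁=3.047, n₁=7
x̄₂=62.333, s₂=4.093, n₂=9
s_p² = [6·3.047² + 8·4.093²]/14 = 13.5510
SE = √(s_p²·(1/7+1/9)) = 1.8551
t = (45.429−62.333)/1.8551 = -9.1124
df = 14

test statistic = -9.112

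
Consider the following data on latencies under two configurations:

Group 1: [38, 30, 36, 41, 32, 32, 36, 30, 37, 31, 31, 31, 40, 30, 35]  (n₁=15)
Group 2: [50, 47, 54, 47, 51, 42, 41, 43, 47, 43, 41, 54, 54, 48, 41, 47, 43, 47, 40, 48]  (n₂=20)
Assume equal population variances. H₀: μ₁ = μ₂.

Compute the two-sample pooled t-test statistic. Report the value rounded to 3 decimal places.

x̄₁=34.000, s₁=3.798, n₁=15
x̄₂=46.400, s₂=4.570, n₂=20
s_p² = [14·3.798² + 19·4.570²]/33 = 18.1455
SE = √(s_p²·(1/15+1/20)) = 1.4550
t = (34.000−46.400)/1.4550 = -8.5224
df = 33

test statistic = -8.522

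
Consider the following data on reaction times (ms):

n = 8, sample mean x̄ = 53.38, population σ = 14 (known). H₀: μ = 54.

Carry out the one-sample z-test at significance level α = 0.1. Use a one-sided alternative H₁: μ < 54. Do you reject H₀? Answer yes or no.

SE = σ/√n = 14/√8 = 4.9497
z = (x̄−μ₀)/SE = (53.38−54)/4.9497 = -0.1253
p-value (one-sided, H₁ less) = 0.45016
At α=0.1: p ≥ α → fail to reject H₀

reject H₀: no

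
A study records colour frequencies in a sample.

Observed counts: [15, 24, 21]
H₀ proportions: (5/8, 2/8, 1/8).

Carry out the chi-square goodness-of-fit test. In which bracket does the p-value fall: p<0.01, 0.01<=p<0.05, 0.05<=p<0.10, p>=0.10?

p-value bracket: p<0.01

n = 60; E_i = n·p_i = [37.50, 15.00, 7.50]
χ² = (15−37.50)²/37.50 + (24−15.00)²/15.00 + (21−7.50)²/7.50 = 43.2000
df = 2
p-value (upper-tail) = 0.00000
→ bracket: p<0.01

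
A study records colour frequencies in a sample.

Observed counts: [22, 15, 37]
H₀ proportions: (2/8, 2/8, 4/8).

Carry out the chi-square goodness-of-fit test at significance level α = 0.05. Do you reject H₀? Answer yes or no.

n = 74; E_i = n·p_i = [18.50, 18.50, 37.00]
χ² = (22−18.50)²/18.50 + (15−18.50)²/18.50 + (37−37.00)²/37.00 = 1.3243
df = 2
p-value (upper-tail) = 0.51574
At α=0.05: p ≥ α → fail to reject H₀

reject H₀: no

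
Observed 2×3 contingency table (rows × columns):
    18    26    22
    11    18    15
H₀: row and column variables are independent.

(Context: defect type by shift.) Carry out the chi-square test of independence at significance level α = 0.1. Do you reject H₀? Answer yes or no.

reject H₀: no

Row totals [66, 44], col totals [29, 44, 37], n=110
χ² = (18−17.40)²/17.40 + (26−26.40)²/26.40 + (22−22.20)²/22.20 + (11−11.60)²/11.60 + (18−17.60)²/17.60 + (15−14.80)²/14.80 = 0.0714
df = 2
p-value (upper-tail) = 0.96494
At α=0.1: p ≥ α → fail to reject H₀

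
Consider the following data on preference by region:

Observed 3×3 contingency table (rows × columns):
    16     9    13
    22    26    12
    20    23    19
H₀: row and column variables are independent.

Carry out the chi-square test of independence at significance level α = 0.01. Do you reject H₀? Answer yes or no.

reject H₀: no

Row totals [38, 60, 62], col totals [58, 58, 44], n=160
χ² = (16−13.78)²/13.78 + (9−13.78)²/13.78 + (13−10.45)²/10.45 + (22−21.75)²/21.75 + (26−21.75)²/21.75 + (12−16.50)²/16.50 + (20−22.48)²/22.48 + (23−22.48)²/22.48 + (19−17.05)²/17.05 = 5.2053
df = 4
p-value (upper-tail) = 0.26687
At α=0.01: p ≥ α → fail to reject H₀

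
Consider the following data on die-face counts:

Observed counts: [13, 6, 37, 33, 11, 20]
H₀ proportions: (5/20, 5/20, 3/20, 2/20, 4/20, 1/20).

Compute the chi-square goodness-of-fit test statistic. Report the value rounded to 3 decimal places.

n = 120; E_i = n·p_i = [30.00, 30.00, 18.00, 12.00, 24.00, 6.00]
χ² = (13−30.00)²/30.00 + (6−30.00)²/30.00 + (37−18.00)²/18.00 + (33−12.00)²/12.00 + (11−24.00)²/24.00 + (20−6.00)²/6.00 = 125.3472
df = 5

test statistic = 125.347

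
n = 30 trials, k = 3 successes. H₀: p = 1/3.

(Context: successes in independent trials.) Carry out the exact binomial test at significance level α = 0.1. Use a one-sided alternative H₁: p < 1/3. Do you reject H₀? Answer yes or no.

reject H₀: yes

Exact binomial: n=30, k=3, p₀=1/3=0.3333
P(X≤3) from Σ C(n,i)·p₀^i·(1−p₀)^(n−i)
p-value (one-sided, H₁ less) = 0.00330
At α=0.1: p < α → reject H₀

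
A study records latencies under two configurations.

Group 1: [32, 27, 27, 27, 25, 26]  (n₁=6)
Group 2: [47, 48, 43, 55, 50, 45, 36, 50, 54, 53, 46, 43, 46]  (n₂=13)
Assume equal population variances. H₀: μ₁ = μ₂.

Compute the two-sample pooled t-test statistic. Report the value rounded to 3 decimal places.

x̄₁=27.333, s₁=2.422, n₁=6
x̄₂=47.385, s₂=5.205, n₂=13
s_p² = [5·2.422² + 12·5.205²]/17 = 20.8477
SE = √(s_p²·(1/6+1/13)) = 2.2535
t = (27.333−47.385)/2.2535 = -8.8978
df = 17

test statistic = -8.898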